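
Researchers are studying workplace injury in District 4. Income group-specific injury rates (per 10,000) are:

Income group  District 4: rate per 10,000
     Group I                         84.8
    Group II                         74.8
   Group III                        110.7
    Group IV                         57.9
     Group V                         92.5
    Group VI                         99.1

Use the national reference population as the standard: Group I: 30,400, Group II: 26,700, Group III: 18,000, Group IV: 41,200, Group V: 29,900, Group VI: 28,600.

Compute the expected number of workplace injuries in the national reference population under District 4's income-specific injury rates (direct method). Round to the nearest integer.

1455

Expected workplace injuries = Σ (standard pop × income-specific rate ÷ 10,000)
= 30,400×84.8/10,000 + 26,700×74.8/10,000 + 18,000×110.7/10,000 + 41,200×57.9/10,000 + 29,900×92.5/10,000 + 28,600×99.1/10,000
= 257.79 + 199.72 + 199.26 + 238.55 + 276.57 + 283.43 = 1455.32.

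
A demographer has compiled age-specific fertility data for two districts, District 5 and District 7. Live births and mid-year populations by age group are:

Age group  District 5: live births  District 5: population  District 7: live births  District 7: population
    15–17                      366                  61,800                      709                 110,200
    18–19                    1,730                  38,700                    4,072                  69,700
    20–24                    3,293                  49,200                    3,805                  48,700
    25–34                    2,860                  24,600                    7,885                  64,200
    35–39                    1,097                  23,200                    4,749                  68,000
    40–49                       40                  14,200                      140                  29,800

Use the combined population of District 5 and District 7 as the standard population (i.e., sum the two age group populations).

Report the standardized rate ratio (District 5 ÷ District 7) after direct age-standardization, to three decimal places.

Age-specific rates per 1,000 for District 5: 5.922, 44.703, 66.931, 116.260, 47.284, 2.817.
For District 7: 6.434, 58.422, 78.131, 122.819, 69.838, 4.698.
Combined standard total = 602,300; weights = 0.2856, 0.1800, 0.1625, 0.1474, 0.1514, 0.0731.
District 5: 0.2856×5.922 + 0.1800×44.703 + 0.1625×66.931 + 0.1474×116.260 + 0.1514×47.284 + 0.0731×2.817 = 45.1223 per 1,000.
District 7: 0.2856×6.434 + 0.1800×58.422 + 0.1625×78.131 + 0.1474×122.819 + 0.1514×69.838 + 0.0731×4.698 = 54.0776 per 1,000.
Ratio = 45.1223 ÷ 54.0776 = 0.83440.

0.834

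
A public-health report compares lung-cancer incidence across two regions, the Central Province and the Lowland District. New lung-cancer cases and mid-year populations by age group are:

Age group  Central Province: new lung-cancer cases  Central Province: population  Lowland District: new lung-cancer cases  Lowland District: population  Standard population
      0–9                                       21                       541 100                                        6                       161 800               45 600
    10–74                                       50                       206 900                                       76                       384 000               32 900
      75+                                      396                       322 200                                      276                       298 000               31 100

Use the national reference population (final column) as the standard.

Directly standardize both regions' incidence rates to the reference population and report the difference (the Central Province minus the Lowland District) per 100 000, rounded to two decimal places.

9.98

Age-specific rates per 100 000 for the Central Province: 3.88, 24.17, 122.91.
For the Lowland District: 3.71, 19.79, 92.62.
Standard total = 109 600; weights = 0.4161, 0.3002, 0.2838.
The Central Province: 0.4161×3.88 + 0.3002×24.17 + 0.2838×122.91 = 43.7444 per 100 000.
The Lowland District: 0.4161×3.71 + 0.3002×19.79 + 0.2838×92.62 = 33.7650 per 100 000.
Difference = 43.7444 − 33.7650 = 9.9794.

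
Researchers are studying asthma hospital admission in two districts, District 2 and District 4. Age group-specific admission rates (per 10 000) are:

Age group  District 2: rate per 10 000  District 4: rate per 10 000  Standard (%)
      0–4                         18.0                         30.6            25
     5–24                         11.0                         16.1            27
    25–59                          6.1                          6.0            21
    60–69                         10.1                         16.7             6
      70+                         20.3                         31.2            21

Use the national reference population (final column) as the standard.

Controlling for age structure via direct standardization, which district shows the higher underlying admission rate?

Standard weights: 0.25, 0.27, 0.21, 0.06, 0.21.
District 2: 0.2500×18.0 + 0.2700×11.0 + 0.2100×6.1 + 0.0600×10.1 + 0.2100×20.3 = 13.6200 per 10 000.
District 4: 0.2500×30.6 + 0.2700×16.1 + 0.2100×6.0 + 0.0600×16.7 + 0.2100×31.2 = 20.8110 per 10 000.

District 4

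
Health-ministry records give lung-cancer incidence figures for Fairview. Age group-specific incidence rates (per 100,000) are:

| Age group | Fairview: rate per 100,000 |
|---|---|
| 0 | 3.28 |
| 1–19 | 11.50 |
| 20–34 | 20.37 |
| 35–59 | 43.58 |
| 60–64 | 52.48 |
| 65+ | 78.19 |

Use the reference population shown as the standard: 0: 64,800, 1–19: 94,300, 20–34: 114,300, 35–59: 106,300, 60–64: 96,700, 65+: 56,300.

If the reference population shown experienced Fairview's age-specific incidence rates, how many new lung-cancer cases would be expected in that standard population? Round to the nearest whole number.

Expected new lung-cancer cases = Σ (standard pop × age-specific rate ÷ 100,000)
= 64,800×3.28/100,000 + 94,300×11.50/100,000 + 114,300×20.37/100,000 + 106,300×43.58/100,000 + 96,700×52.48/100,000 + 56,300×78.19/100,000
= 2.13 + 10.84 + 23.28 + 46.33 + 50.75 + 44.02 = 177.35.

177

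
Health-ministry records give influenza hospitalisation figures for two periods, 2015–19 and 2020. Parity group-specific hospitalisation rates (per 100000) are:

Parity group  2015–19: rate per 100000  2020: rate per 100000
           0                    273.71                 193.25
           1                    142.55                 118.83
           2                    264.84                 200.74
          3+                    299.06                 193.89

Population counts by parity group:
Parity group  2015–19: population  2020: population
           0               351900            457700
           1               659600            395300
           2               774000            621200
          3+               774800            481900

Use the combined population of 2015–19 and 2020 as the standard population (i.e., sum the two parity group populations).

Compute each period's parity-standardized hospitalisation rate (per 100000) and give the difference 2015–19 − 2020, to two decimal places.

Combined standard total = 4516400; weights = 0.1793, 0.2336, 0.3089, 0.2783.
2015–19: 0.1793×273.71 + 0.2336×142.55 + 0.3089×264.84 + 0.2783×299.06 = 247.3884 per 100000.
2020: 0.1793×193.25 + 0.2336×118.83 + 0.3089×200.74 + 0.2783×193.89 = 178.3595 per 100000.
Difference = 247.3884 − 178.3595 = 69.0289.

69.03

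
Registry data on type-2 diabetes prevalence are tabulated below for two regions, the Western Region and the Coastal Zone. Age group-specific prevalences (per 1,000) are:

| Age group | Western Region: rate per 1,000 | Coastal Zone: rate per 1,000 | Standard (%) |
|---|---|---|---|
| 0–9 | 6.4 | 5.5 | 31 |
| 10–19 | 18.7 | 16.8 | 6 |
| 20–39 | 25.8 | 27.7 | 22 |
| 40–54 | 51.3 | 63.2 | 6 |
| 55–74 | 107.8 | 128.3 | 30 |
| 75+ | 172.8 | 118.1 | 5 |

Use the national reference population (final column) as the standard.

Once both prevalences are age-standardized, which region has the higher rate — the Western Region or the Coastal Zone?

Coastal Zone

Standard weights: 0.31, 0.06, 0.22, 0.06, 0.30, 0.05.
The Western Region: 0.3100×6.4 + 0.0600×18.7 + 0.2200×25.8 + 0.0600×51.3 + 0.3000×107.8 + 0.0500×172.8 = 52.8400 per 1,000.
The Coastal Zone: 0.3100×5.5 + 0.0600×16.8 + 0.2200×27.7 + 0.0600×63.2 + 0.3000×128.3 + 0.0500×118.1 = 56.9940 per 1,000.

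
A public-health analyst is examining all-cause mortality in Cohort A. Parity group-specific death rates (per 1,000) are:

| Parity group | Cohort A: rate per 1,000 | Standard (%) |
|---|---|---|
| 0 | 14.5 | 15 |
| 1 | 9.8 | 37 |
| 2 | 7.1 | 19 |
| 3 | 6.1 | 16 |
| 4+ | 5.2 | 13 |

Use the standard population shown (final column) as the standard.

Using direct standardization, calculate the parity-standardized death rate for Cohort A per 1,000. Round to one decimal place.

Standard weights: 0.15, 0.37, 0.19, 0.16, 0.13.
Standardized rate: 0.1500×14.5 + 0.3700×9.8 + 0.1900×7.1 + 0.1600×6.1 + 0.1300×5.2 = 8.8020 per 1,000.

8.8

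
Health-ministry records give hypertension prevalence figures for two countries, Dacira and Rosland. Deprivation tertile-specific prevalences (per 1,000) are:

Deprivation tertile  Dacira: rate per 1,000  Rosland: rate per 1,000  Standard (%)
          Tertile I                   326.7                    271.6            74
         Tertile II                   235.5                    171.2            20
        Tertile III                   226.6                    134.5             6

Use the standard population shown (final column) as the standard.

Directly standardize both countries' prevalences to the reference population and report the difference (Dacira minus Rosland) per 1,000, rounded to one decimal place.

Standard weights: 0.74, 0.20, 0.06.
Dacira: 0.7400×326.7 + 0.2000×235.5 + 0.0600×226.6 = 302.4540 per 1,000.
Rosland: 0.7400×271.6 + 0.2000×171.2 + 0.0600×134.5 = 243.2940 per 1,000.
Difference = 302.4540 − 243.2940 = 59.1600.

59.2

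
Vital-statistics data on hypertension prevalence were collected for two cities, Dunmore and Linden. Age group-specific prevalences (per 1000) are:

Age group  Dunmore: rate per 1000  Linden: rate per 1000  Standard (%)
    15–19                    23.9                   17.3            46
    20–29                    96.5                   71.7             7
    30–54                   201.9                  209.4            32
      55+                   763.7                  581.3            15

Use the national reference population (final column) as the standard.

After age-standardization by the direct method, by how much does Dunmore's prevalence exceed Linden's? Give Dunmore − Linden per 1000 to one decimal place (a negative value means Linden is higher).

29.7

Standard weights: 0.46, 0.07, 0.32, 0.15.
Dunmore: 0.4600×23.9 + 0.0700×96.5 + 0.3200×201.9 + 0.1500×763.7 = 196.9120 per 1000.
Linden: 0.4600×17.3 + 0.0700×71.7 + 0.3200×209.4 + 0.1500×581.3 = 167.1800 per 1000.
Difference = 196.9120 − 167.1800 = 29.7320.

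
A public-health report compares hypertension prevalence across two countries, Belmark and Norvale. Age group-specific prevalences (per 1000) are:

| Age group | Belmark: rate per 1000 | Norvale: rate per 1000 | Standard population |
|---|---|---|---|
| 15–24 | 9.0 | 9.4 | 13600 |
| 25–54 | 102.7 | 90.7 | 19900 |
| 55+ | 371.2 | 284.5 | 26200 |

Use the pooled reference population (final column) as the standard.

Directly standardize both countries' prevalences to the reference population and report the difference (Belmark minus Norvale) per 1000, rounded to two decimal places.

41.96

Standard total = 59700; weights = 0.2278, 0.3333, 0.4389.
Belmark: 0.2278×9.0 + 0.3333×102.7 + 0.4389×371.2 = 199.1888 per 1000.
Norvale: 0.2278×9.4 + 0.3333×90.7 + 0.4389×284.5 = 157.2307 per 1000.
Difference = 199.1888 − 157.2307 = 41.9581.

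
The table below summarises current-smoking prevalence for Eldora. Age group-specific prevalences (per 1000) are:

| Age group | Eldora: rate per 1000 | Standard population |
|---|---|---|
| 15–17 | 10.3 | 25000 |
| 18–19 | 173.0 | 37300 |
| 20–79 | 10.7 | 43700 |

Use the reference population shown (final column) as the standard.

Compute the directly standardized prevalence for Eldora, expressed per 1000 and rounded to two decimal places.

67.72

Standard total = 106000; weights = 0.2358, 0.3519, 0.4123.
Standardized rate: 0.2358×10.3 + 0.3519×173.0 + 0.4123×10.7 = 67.7169 per 1000.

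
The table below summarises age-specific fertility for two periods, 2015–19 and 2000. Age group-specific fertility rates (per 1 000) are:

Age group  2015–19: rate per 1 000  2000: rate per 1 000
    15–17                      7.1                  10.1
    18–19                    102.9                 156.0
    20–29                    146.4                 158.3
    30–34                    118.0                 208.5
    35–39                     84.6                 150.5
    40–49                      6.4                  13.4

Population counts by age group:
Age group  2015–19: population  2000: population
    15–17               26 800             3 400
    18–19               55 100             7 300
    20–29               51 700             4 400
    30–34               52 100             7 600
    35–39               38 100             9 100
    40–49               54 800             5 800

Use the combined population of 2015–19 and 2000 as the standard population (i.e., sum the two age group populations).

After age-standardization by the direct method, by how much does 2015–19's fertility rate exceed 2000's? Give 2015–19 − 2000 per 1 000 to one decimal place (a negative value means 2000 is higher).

-41.1

Combined standard total = 316 200; weights = 0.0955, 0.1973, 0.1774, 0.1888, 0.1493, 0.1917.
2015–19: 0.0955×7.1 + 0.1973×102.9 + 0.1774×146.4 + 0.1888×118.0 + 0.1493×84.6 + 0.1917×6.4 = 83.0929 per 1 000.
2000: 0.0955×10.1 + 0.1973×156.0 + 0.1774×158.3 + 0.1888×208.5 + 0.1493×150.5 + 0.1917×13.4 = 124.2351 per 1 000.
Difference = 83.0929 − 124.2351 = -41.1422.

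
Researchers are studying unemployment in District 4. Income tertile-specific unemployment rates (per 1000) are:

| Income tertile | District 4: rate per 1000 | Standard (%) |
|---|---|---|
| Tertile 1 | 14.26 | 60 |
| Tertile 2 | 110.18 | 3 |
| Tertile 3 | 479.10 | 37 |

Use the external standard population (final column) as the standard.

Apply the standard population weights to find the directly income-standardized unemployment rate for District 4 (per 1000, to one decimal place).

Standard weights: 0.60, 0.03, 0.37.
Standardized rate: 0.6000×14.26 + 0.0300×110.18 + 0.3700×479.10 = 189.1284 per 1000.

189.1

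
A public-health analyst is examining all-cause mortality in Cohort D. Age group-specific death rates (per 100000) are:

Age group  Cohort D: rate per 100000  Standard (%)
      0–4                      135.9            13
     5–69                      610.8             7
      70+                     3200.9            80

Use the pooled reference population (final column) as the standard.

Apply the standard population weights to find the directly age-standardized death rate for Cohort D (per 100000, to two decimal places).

2621.14

Standard weights: 0.13, 0.07, 0.80.
Standardized rate: 0.1300×135.9 + 0.0700×610.8 + 0.8000×3200.9 = 2621.1430 per 100000.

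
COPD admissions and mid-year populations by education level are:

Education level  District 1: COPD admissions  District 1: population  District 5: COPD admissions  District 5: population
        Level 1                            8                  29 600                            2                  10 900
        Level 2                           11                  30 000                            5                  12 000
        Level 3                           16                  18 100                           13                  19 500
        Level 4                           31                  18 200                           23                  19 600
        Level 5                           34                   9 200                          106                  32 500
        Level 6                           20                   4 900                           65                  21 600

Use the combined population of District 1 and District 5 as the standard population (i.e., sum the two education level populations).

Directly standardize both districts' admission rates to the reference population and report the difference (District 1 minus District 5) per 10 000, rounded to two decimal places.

Education-specific rates per 10 000 for District 1: 2.70, 3.67, 8.84, 17.03, 36.96, 40.82.
For District 5: 1.83, 4.17, 6.67, 11.73, 32.62, 30.09.
Combined standard total = 226 100; weights = 0.1791, 0.1858, 0.1663, 0.1672, 0.1844, 0.1172.
District 1: 0.1791×2.70 + 0.1858×3.67 + 0.1663×8.84 + 0.1672×17.03 + 0.1844×36.96 + 0.1172×40.82 = 17.0827 per 10 000.
District 5: 0.1791×1.83 + 0.1858×4.17 + 0.1663×6.67 + 0.1672×11.73 + 0.1844×32.62 + 0.1172×30.09 = 13.7155 per 10 000.
Difference = 17.0827 − 13.7155 = 3.3673.

3.37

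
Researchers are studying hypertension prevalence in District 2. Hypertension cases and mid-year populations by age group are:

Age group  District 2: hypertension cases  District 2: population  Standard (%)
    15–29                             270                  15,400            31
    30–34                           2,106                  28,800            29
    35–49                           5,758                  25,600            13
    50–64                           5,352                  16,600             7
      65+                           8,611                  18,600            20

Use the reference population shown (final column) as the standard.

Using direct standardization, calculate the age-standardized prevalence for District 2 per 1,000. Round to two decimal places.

Age-specific rates per 1,000 for District 2: 17.532, 73.125, 224.922, 322.410, 462.957.
Standard weights: 0.31, 0.29, 0.13, 0.07, 0.20.
Standardized rate: 0.3100×17.532 + 0.2900×73.125 + 0.1300×224.922 + 0.0700×322.410 + 0.2000×462.957 = 171.0412 per 1,000.

171.04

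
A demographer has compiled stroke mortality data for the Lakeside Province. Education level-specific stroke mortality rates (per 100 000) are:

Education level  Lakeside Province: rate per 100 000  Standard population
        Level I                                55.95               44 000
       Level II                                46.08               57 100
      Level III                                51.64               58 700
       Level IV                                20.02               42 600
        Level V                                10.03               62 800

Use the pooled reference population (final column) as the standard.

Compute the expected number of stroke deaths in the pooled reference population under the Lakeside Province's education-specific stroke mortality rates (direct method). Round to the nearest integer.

Expected stroke deaths = Σ (standard pop × education-specific rate ÷ 100 000)
= 44 000×55.95/100 000 + 57 100×46.08/100 000 + 58 700×51.64/100 000 + 42 600×20.02/100 000 + 62 800×10.03/100 000
= 24.62 + 26.31 + 30.31 + 8.53 + 6.30 = 96.07.

96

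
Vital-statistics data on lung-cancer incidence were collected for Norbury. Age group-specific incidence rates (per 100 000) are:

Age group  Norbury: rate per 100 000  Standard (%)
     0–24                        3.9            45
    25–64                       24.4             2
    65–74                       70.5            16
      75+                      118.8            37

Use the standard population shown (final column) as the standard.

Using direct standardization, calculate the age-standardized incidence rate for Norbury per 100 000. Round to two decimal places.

57.48

Standard weights: 0.45, 0.02, 0.16, 0.37.
Standardized rate: 0.4500×3.9 + 0.0200×24.4 + 0.1600×70.5 + 0.3700×118.8 = 57.4790 per 100 000.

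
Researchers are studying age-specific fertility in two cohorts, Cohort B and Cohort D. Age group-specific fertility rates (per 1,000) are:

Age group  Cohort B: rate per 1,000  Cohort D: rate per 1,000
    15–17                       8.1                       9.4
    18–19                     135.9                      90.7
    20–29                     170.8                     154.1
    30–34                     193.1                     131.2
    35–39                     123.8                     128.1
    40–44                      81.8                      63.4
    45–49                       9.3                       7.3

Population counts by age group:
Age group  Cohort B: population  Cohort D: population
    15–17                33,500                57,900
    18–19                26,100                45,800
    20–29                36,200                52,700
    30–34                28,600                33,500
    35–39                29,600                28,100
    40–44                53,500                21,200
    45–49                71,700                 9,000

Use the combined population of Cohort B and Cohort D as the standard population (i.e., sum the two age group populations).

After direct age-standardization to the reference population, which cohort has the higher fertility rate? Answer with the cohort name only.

Combined standard total = 527,400; weights = 0.1733, 0.1363, 0.1686, 0.1177, 0.1094, 0.1416, 0.1530.
Cohort B: 0.1733×8.1 + 0.1363×135.9 + 0.1686×170.8 + 0.1177×193.1 + 0.1094×123.8 + 0.1416×81.8 + 0.1530×9.3 = 98.0118 per 1,000.
Cohort D: 0.1733×9.4 + 0.1363×90.7 + 0.1686×154.1 + 0.1177×131.2 + 0.1094×128.1 + 0.1416×63.4 + 0.1530×7.3 = 79.5297 per 1,000.
The crude rates (86.79 vs 89.54) would put Cohort D higher, but that reflects its age composition; once standardized to a common age structure, Cohort B has the higher underlying rate.

Cohort B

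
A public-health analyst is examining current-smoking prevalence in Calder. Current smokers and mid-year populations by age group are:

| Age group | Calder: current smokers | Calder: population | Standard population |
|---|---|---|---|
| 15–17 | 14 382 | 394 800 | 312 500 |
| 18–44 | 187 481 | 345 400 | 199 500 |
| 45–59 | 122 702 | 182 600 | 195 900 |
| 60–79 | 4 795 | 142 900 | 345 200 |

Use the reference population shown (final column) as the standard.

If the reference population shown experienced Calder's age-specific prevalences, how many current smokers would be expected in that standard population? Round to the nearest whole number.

262894

Age-specific rates per 1 000 for Calder: 36.429, 542.794, 671.972, 33.555.
Expected current smokers = Σ (standard pop × age-specific rate ÷ 1 000)
= 312 500×36.429/1 000 + 199 500×542.794/1 000 + 195 900×671.972/1 000 + 345 200×33.555/1 000
= 11383.93 + 108287.38 + 131639.22 + 11583.16 = 262893.69.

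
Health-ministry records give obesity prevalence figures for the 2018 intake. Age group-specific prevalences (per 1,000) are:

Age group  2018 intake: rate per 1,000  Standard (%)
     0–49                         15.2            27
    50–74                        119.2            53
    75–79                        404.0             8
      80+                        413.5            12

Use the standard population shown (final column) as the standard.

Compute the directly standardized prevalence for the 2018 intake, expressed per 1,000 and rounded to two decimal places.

Standard weights: 0.27, 0.53, 0.08, 0.12.
Standardized rate: 0.2700×15.2 + 0.5300×119.2 + 0.0800×404.0 + 0.1200×413.5 = 149.2200 per 1,000.

149.22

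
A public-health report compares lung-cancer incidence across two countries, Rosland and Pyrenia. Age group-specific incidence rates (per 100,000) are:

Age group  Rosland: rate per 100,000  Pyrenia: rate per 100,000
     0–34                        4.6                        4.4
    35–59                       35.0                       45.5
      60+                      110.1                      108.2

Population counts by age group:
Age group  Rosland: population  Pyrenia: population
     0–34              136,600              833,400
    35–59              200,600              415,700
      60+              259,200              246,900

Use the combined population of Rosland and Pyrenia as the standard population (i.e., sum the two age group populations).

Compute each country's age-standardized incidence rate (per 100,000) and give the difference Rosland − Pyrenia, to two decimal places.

-2.54

Combined standard total = 2,092,400; weights = 0.4636, 0.2945, 0.2419.
Rosland: 0.4636×4.6 + 0.2945×35.0 + 0.2419×110.1 = 39.0719 per 100,000.
Pyrenia: 0.4636×4.4 + 0.2945×45.5 + 0.2419×108.2 = 41.6123 per 100,000.
Difference = 39.0719 − 41.6123 = -2.5404.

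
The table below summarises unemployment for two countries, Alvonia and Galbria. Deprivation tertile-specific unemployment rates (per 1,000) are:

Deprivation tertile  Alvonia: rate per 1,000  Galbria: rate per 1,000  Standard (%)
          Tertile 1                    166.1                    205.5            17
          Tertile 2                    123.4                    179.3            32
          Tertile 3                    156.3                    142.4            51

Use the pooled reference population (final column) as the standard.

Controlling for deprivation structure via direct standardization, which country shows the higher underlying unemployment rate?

Standard weights: 0.17, 0.32, 0.51.
Alvonia: 0.1700×166.1 + 0.3200×123.4 + 0.5100×156.3 = 147.4380 per 1,000.
Galbria: 0.1700×205.5 + 0.3200×179.3 + 0.5100×142.4 = 164.9350 per 1,000.

Galbria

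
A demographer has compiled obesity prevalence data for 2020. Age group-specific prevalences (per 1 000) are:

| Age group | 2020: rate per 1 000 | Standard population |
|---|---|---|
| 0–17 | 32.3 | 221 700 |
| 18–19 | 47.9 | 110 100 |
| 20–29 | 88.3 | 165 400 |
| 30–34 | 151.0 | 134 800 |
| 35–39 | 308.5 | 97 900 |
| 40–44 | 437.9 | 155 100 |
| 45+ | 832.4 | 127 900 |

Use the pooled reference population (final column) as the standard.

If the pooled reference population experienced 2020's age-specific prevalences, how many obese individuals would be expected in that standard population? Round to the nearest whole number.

Expected obese individuals = Σ (standard pop × age-specific rate ÷ 1 000)
= 221 700×32.3/1 000 + 110 100×47.9/1 000 + 165 400×88.3/1 000 + 134 800×151.0/1 000 + 97 900×308.5/1 000 + 155 100×437.9/1 000 + 127 900×832.4/1 000
= 7160.91 + 5273.79 + 14604.82 + 20354.80 + 30202.15 + 67918.29 + 106463.96 = 251978.72.

251979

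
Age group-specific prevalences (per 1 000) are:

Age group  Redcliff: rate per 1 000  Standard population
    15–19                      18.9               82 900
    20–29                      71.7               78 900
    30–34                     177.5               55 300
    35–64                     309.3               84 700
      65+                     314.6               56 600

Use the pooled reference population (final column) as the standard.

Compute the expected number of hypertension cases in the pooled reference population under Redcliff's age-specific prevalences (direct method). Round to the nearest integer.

61044

Expected hypertension cases = Σ (standard pop × age-specific rate ÷ 1 000)
= 82 900×18.9/1 000 + 78 900×71.7/1 000 + 55 300×177.5/1 000 + 84 700×309.3/1 000 + 56 600×314.6/1 000
= 1566.81 + 5657.13 + 9815.75 + 26197.71 + 17806.36 = 61043.76.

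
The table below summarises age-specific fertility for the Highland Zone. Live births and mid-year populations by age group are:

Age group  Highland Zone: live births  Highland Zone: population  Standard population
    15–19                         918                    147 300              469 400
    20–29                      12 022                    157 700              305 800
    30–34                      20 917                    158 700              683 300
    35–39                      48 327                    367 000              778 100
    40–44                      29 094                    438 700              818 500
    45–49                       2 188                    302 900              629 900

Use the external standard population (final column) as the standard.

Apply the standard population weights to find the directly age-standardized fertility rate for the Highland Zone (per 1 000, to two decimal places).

Age-specific rates per 1 000 for the Highland Zone: 6.232, 76.233, 131.802, 131.681, 66.319, 7.224.
Standard total = 3 685 000; weights = 0.1274, 0.0830, 0.1854, 0.2112, 0.2221, 0.1709.
Standardized rate: 0.1274×6.232 + 0.0830×76.233 + 0.1854×131.802 + 0.2112×131.681 + 0.2221×66.319 + 0.1709×7.224 = 75.3300 per 1 000.

75.33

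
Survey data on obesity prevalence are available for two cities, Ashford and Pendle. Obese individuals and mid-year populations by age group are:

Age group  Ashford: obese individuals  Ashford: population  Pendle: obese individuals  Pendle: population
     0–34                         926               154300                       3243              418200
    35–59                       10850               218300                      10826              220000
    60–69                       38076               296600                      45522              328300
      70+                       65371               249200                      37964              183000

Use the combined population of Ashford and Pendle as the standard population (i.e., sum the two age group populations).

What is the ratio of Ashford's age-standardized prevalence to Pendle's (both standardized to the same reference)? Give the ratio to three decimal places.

Age-specific rates per 1000 for Ashford: 6.001, 49.702, 128.375, 262.323.
For Pendle: 7.755, 49.209, 138.660, 207.454.
Combined standard total = 2067900; weights = 0.2769, 0.2120, 0.3022, 0.2090.
Ashford: 0.2769×6.001 + 0.2120×49.702 + 0.3022×128.375 + 0.2090×262.323 = 105.8165 per 1000.
Pendle: 0.2769×7.755 + 0.2120×49.209 + 0.3022×138.660 + 0.2090×207.454 = 97.8373 per 1000.
Ratio = 105.8165 ÷ 97.8373 = 1.08156.

1.082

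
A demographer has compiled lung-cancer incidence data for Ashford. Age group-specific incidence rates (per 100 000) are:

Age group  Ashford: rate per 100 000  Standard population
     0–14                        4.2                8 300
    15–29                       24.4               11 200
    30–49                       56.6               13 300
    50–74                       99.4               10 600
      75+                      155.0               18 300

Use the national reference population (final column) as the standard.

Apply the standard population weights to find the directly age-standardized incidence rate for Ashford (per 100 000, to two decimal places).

80.24

Standard total = 61 700; weights = 0.1345, 0.1815, 0.2156, 0.1718, 0.2966.
Standardized rate: 0.1345×4.2 + 0.1815×24.4 + 0.2156×56.6 + 0.1718×99.4 + 0.2966×155.0 = 80.2441 per 100 000.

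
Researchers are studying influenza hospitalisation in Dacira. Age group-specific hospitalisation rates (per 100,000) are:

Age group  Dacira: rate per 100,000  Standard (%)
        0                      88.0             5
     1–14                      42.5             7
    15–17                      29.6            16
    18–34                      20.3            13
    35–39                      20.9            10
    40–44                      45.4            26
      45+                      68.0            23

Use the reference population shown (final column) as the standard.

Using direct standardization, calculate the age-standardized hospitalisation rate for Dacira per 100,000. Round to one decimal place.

44.3

Standard weights: 0.05, 0.07, 0.16, 0.13, 0.10, 0.26, 0.23.
Standardized rate: 0.0500×88.0 + 0.0700×42.5 + 0.1600×29.6 + 0.1300×20.3 + 0.1000×20.9 + 0.2600×45.4 + 0.2300×68.0 = 44.2840 per 100,000.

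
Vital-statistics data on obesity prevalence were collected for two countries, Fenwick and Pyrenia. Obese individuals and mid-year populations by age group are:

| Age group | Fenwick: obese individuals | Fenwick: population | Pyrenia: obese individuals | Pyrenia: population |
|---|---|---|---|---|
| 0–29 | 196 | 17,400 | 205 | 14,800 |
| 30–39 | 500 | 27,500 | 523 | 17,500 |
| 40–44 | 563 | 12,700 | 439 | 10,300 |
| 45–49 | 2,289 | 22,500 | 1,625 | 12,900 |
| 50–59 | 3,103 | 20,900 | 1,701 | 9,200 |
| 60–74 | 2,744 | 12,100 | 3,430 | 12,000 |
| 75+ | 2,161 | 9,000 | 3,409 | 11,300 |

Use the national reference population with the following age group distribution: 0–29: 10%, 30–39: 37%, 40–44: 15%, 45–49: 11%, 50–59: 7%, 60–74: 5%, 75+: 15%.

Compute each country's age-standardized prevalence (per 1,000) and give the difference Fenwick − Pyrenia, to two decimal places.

Age-specific rates per 1,000 for Fenwick: 11.264, 18.182, 44.331, 101.733, 148.469, 226.777, 240.111.
For Pyrenia: 13.851, 29.886, 42.621, 125.969, 184.891, 285.833, 301.681.
Standard weights: 0.10, 0.37, 0.15, 0.11, 0.07, 0.05, 0.15.
Fenwick: 0.1000×11.264 + 0.3700×18.182 + 0.1500×44.331 + 0.1100×101.733 + 0.0700×148.469 + 0.0500×226.777 + 0.1500×240.111 = 83.4423 per 1,000.
Pyrenia: 0.1000×13.851 + 0.3700×29.886 + 0.1500×42.621 + 0.1100×125.969 + 0.0700×184.891 + 0.0500×285.833 + 0.1500×301.681 = 105.1789 per 1,000.
Difference = 83.4423 − 105.1789 = -21.7366.

-21.74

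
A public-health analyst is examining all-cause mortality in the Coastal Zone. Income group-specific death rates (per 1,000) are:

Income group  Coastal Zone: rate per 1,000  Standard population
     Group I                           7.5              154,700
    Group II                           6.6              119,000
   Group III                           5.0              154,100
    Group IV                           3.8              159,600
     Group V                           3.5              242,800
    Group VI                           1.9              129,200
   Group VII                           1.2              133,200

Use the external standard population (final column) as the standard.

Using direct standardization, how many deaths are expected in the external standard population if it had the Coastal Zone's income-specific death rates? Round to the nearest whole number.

4578

Expected deaths = Σ (standard pop × income-specific rate ÷ 1,000)
= 154,700×7.5/1,000 + 119,000×6.6/1,000 + 154,100×5.0/1,000 + 159,600×3.8/1,000 + 242,800×3.5/1,000 + 129,200×1.9/1,000 + 133,200×1.2/1,000
= 1160.25 + 785.40 + 770.50 + 606.48 + 849.80 + 245.48 + 159.84 = 4577.75.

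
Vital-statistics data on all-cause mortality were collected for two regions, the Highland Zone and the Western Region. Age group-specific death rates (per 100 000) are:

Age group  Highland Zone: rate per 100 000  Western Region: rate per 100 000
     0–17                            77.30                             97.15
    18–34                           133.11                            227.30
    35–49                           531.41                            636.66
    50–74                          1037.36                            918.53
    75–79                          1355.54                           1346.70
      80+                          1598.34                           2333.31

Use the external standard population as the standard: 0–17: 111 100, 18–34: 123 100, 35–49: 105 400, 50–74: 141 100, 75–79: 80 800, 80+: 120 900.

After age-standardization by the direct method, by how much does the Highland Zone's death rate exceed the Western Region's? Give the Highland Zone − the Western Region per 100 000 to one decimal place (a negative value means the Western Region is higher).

Standard total = 682 400; weights = 0.1628, 0.1804, 0.1545, 0.2068, 0.1184, 0.1772.
The Highland Zone: 0.1628×77.30 + 0.1804×133.11 + 0.1545×531.41 + 0.2068×1037.36 + 0.1184×1355.54 + 0.1772×1598.34 = 776.8507 per 100 000.
The Western Region: 0.1628×97.15 + 0.1804×227.30 + 0.1545×636.66 + 0.2068×918.53 + 0.1184×1346.70 + 0.1772×2333.31 = 917.9266 per 100 000.
Difference = 776.8507 − 917.9266 = -141.0759.

-141.1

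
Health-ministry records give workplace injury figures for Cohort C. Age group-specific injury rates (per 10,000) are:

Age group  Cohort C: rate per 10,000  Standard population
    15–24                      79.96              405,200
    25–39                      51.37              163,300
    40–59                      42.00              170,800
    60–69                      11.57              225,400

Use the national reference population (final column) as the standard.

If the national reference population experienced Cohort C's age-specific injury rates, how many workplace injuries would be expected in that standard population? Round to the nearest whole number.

Expected workplace injuries = Σ (standard pop × age-specific rate ÷ 10,000)
= 405,200×79.96/10,000 + 163,300×51.37/10,000 + 170,800×42.00/10,000 + 225,400×11.57/10,000
= 3239.98 + 838.87 + 717.36 + 260.79 = 5057.00.

5057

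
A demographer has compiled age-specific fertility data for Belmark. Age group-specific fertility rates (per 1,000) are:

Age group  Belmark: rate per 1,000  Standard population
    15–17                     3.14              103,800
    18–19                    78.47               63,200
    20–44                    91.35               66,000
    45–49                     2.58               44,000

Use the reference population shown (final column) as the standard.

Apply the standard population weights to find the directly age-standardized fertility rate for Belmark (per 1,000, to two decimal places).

41.26

Standard total = 277,000; weights = 0.3747, 0.2282, 0.2383, 0.1588.
Standardized rate: 0.3747×3.14 + 0.2282×78.47 + 0.2383×91.35 + 0.1588×2.58 = 41.2558 per 1,000.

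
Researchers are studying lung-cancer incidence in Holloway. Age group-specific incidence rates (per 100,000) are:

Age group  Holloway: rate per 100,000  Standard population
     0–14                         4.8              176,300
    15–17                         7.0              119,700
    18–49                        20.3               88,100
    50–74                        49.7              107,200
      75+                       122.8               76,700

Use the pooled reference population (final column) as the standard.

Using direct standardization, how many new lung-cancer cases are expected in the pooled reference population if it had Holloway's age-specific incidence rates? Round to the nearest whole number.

182

Expected new lung-cancer cases = Σ (standard pop × age-specific rate ÷ 100,000)
= 176,300×4.8/100,000 + 119,700×7.0/100,000 + 88,100×20.3/100,000 + 107,200×49.7/100,000 + 76,700×122.8/100,000
= 8.46 + 8.38 + 17.88 + 53.28 + 94.19 = 182.19.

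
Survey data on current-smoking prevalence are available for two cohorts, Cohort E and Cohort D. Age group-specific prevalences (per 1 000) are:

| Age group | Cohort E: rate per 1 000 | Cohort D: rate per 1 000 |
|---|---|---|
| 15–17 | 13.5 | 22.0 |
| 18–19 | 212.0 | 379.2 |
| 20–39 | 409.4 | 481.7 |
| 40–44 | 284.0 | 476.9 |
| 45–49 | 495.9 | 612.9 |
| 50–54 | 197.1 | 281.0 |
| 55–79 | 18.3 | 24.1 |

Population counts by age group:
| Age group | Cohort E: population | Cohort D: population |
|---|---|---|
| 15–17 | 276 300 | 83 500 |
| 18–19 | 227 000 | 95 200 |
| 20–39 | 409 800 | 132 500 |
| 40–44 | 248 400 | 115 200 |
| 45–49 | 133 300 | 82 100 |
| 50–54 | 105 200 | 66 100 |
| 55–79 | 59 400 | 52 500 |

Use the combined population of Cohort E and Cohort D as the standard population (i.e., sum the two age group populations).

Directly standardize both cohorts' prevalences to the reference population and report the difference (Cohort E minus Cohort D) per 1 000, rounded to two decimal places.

-98.97

Combined standard total = 2 086 500; weights = 0.1724, 0.1544, 0.2599, 0.1743, 0.1032, 0.0821, 0.0536.
Cohort E: 0.1724×13.5 + 0.1544×212.0 + 0.2599×409.4 + 0.1743×284.0 + 0.1032×495.9 + 0.0821×197.1 + 0.0536×18.3 = 259.3202 per 1 000.
Cohort D: 0.1724×22.0 + 0.1544×379.2 + 0.2599×481.7 + 0.1743×476.9 + 0.1032×612.9 + 0.0821×281.0 + 0.0536×24.1 = 358.2896 per 1 000.
Difference = 259.3202 − 358.2896 = -98.9695.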